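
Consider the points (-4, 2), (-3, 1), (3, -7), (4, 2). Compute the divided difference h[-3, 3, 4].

31/21

h[-3,3] = (-7 - 1) / (3 - (-3)) = -4/3
h[3,4] = (2 - (-7)) / (4 - 3) = 9
h[-3,3,4] = (9 - (-4/3)) / (4 - (-3)) = 31/21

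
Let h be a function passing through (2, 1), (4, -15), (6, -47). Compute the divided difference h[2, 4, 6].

h[2,4] = (-15 - 1) / (4 - 2) = -8
h[4,6] = (-47 - (-15)) / (6 - 4) = -16
h[2,4,6] = (-16 - (-8)) / (6 - 2) = -2

-2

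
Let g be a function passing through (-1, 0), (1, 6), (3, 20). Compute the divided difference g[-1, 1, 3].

g[-1,1] = (6 - 0) / (1 - (-1)) = 3
g[1,3] = (20 - 6) / (3 - 1) = 7
g[-1,1,3] = (7 - 3) / (3 - (-1)) = 1

1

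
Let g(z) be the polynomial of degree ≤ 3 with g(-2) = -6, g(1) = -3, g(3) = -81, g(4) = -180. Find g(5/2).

-195/4

Evaluate each Lagrange basis at z = 5/2:
L_0(5/2) = (3/2)·(-1/2)·(-3/2)/[(-3)·(-5)·(-6)] = -1/80
L_1(5/2) = (9/2)·(-1/2)·(-3/2)/[(3)·(-2)·(-3)] = 3/16
L_2(5/2) = (9/2)·(3/2)·(-3/2)/[(5)·(2)·(-1)] = 81/80
L_3(5/2) = (9/2)·(3/2)·(-1/2)/[(6)·(3)·(1)] = -3/16
Sum: (-6)·(-1/80) + (-3)·(3/16) + (-81)·(81/80) + (-180)·(-3/16) = -195/4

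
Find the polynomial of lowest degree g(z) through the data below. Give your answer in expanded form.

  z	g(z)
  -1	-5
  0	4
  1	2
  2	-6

L_0(z) = z(z - 1)(z - 2) / [-6] = -(1/6)z^3 + (1/2)z^2 - (1/3)z
L_1(z) = (z + 1)(z - 1)(z - 2) / [2] = (1/2)z^3 - z^2 - (1/2)z + 1
L_2(z) = (z + 1)z(z - 2) / [-2] = -(1/2)z^3 + (1/2)z^2 + z
L_3(z) = (z + 1)z(z - 1) / [6] = (1/6)z^3 - (1/6)z
g(z) = (-5)·L_0 + 4·L_1 + 2·L_2 + (-6)·L_3
  (-5)·L_0(z) = (5/6)z^3 - (5/2)z^2 + (5/3)z
  4·L_1(z) = 2z^3 - 4z^2 - 2z + 4
  2·L_2(z) = -z^3 + z^2 + 2z
  (-6)·L_3(z) = -z^3 + z
Adding term by term: (5/6)z^3 - (11/2)z^2 + (8/3)z + 4

g(z) = (5/6)z^3 - (11/2)z^2 + (8/3)z + 4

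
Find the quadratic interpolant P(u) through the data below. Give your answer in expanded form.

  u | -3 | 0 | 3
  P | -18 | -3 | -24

P(u) = -2u^2 - u - 3

Build the Lagrange basis polynomials:
L_0(u) = u(u - 3) / [18] = (1/18)u^2 - (1/6)u
L_1(u) = (u + 3)(u - 3) / [-9] = -(1/9)u^2 + 1
L_2(u) = (u + 3)u / [18] = (1/18)u^2 + (1/6)u
P(u) = (-18)·L_0 + (-3)·L_1 + (-24)·L_2
  (-18)·L_0(u) = -u^2 + 3u
  (-3)·L_1(u) = (1/3)u^2 - 3
  (-24)·L_2(u) = -(4/3)u^2 - 4u
Adding term by term: -2u^2 - u - 3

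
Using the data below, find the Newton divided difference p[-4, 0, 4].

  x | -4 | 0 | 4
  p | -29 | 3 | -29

p[-4,0] = (3 - (-29)) / (0 - (-4)) = 8
p[0,4] = (-29 - 3) / (4 - 0) = -8
p[-4,0,4] = (-8 - 8) / (4 - (-4)) = -2

-2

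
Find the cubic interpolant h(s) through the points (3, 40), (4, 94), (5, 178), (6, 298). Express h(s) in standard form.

h(s) = s^3 + 3s^2 - 4s - 2

L_0(s) = (s - 4)(s - 5)(s - 6) / [-6] = -(1/6)s^3 + (5/2)s^2 - (37/3)s + 20
L_1(s) = (s - 3)(s - 5)(s - 6) / [2] = (1/2)s^3 - 7s^2 + (63/2)s - 45
L_2(s) = (s - 3)(s - 4)(s - 6) / [-2] = -(1/2)s^3 + (13/2)s^2 - 27s + 36
L_3(s) = (s - 3)(s - 4)(s - 5) / [6] = (1/6)s^3 - 2s^2 + (47/6)s - 10
h(s) = 40·L_0 + 94·L_1 + 178·L_2 + 298·L_3
  40·L_0(s) = -(20/3)s^3 + 100s^2 - (1480/3)s + 800
  94·L_1(s) = 47s^3 - 658s^2 + 2961s - 4230
  178·L_2(s) = -89s^3 + 1157s^2 - 4806s + 6408
  298·L_3(s) = (149/3)s^3 - 596s^2 + (7003/3)s - 2980
Adding term by term: s^3 + 3s^2 - 4s - 2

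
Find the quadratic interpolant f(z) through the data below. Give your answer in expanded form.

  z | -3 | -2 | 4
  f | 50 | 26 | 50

f(z) = 4z^2 - 4z + 2

Build the Lagrange basis polynomials:
L_0(z) = (z + 2)(z - 4) / [7] = (1/7)z^2 - (2/7)z - 8/7
L_1(z) = (z + 3)(z - 4) / [-6] = -(1/6)z^2 + (1/6)z + 2
L_2(z) = (z + 3)(z + 2) / [42] = (1/42)z^2 + (5/42)z + 1/7
f(z) = 50·L_0 + 26·L_1 + 50·L_2
  50·L_0(z) = (50/7)z^2 - (100/7)z - 400/7
  26·L_1(z) = -(13/3)z^2 + (13/3)z + 52
  50·L_2(z) = (25/21)z^2 + (125/21)z + 50/7
Adding term by term: 4z^2 - 4z + 2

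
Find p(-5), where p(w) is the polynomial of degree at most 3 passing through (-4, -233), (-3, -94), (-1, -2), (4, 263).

Using Newton's divided-difference form:
p[-4,-3] = (-94 - (-233)) / (-3 - (-4)) = 139
p[-3,-1] = (-2 - (-94)) / (-1 - (-3)) = 46
p[-1,4] = (263 - (-2)) / (4 - (-1)) = 53
p[-4,-3,-1] = (46 - 139) / (-1 - (-4)) = -31
p[-3,-1,4] = (53 - 46) / (4 - (-3)) = 1
p[-4,-3,-1,4] = (1 - (-31)) / (4 - (-4)) = 4
p(-5) = -233 + 139·(-1) + (-31)·(-1)·(-2) + 4·(-1)·(-2)·(-4) = -466

-466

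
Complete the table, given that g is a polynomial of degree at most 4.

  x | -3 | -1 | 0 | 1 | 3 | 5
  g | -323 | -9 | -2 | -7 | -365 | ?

The 5 known values determine g uniquely (degree ≤ 4).
Evaluate each Lagrange basis at x = 5:
L_0(5) = (6)·(5)·(4)·(2)/[(-2)·(-3)·(-4)·(-6)] = 5/3
L_1(5) = (8)·(5)·(4)·(2)/[(2)·(-1)·(-2)·(-4)] = -20
L_2(5) = (8)·(6)·(4)·(2)/[(3)·(1)·(-1)·(-3)] = 128/3
L_3(5) = (8)·(6)·(5)·(2)/[(4)·(2)·(1)·(-2)] = -30
L_4(5) = (8)·(6)·(5)·(4)/[(6)·(4)·(3)·(2)] = 20/3
Sum: (-323)·(5/3) + (-9)·(-20) + (-2)·(128/3) + (-7)·(-30) + (-365)·(20/3) = -2667

-2667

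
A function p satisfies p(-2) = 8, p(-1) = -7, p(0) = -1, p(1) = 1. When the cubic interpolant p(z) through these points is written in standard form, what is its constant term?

-1

L_0(z) = (z + 1)z(z - 1) / [-6] = -(1/6)z^3 + (1/6)z
L_1(z) = (z + 2)z(z - 1) / [2] = (1/2)z^3 + (1/2)z^2 - z
L_2(z) = (z + 2)(z + 1)(z - 1) / [-2] = -(1/2)z^3 - z^2 + (1/2)z + 1
L_3(z) = (z + 2)(z + 1)z / [6] = (1/6)z^3 + (1/2)z^2 + (1/3)z
p(z) = 8·L_0 + (-7)·L_1 + (-1)·L_2 + 1·L_3
Only the constant term is needed; take it from each L_i and combine:
8·(0) + (-7)·(0) + (-1)·(1) + 1·(0) = -1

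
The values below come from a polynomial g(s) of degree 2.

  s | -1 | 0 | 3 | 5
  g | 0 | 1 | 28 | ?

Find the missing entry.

The 3 known values determine g uniquely (degree ≤ 2).
Evaluate each Lagrange basis at s = 5:
L_0(5) = (5)·(2)/[(-1)·(-4)] = 5/2
L_1(5) = (6)·(2)/[(1)·(-3)] = -4
L_2(5) = (6)·(5)/[(4)·(3)] = 5/2
Sum: 0 + 1·(-4) + 28·(5/2) = 66

66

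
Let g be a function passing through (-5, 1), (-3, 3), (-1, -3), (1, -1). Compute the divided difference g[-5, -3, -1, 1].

g[-5,-3] = (3 - 1) / (-3 - (-5)) = 1
g[-3,-1] = (-3 - 3) / (-1 - (-3)) = -3
g[-1,1] = (-1 - (-3)) / (1 - (-1)) = 1
g[-5,-3,-1] = (-3 - 1) / (-1 - (-5)) = -1
g[-3,-1,1] = (1 - (-3)) / (1 - (-3)) = 1
g[-5,-3,-1,1] = (1 - (-1)) / (1 - (-5)) = 1/3

1/3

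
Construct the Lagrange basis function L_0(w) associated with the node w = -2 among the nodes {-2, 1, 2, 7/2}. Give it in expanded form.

L_0(w) = (w - 1)(w - 2)(w - 7/2) / [(-3)·(-4)·(-11/2)]
       = (w^3 - (13/2)w^2 + (25/2)w - 7) / (-66)

L_0(w) = -(1/66)w^3 + (13/132)w^2 - (25/132)w + 7/66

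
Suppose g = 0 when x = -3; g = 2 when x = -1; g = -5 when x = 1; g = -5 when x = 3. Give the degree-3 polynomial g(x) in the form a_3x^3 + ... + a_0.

g(x) = (1/3)x^3 - (1/8)x^2 - (23/6)x - 11/8

Newton's divided differences:
g[-3,-1] = (2 - 0) / (-1 - (-3)) = 1
g[-1,1] = (-5 - 2) / (1 - (-1)) = -7/2
g[1,3] = (-5 - (-5)) / (3 - 1) = 0
g[-3,-1,1] = (-7/2 - 1) / (1 - (-3)) = -9/8
g[-1,1,3] = (0 - (-7/2)) / (3 - (-1)) = 7/8
g[-3,-1,1,3] = (7/8 - (-9/8)) / (3 - (-3)) = 1/3
g(x) = 1·(x + 3) + (-9/8)·(x + 3)(x + 1) + (1/3)·(x + 3)(x + 1)(x - 1)
Expanding: g(x) = (1/3)x^3 - (1/8)x^2 - (23/6)x - 11/8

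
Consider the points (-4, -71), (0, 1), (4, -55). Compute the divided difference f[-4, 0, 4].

-4

f[-4,0] = (1 - (-71)) / (0 - (-4)) = 18
f[0,4] = (-55 - 1) / (4 - 0) = -14
f[-4,0,4] = (-14 - 18) / (4 - (-4)) = -4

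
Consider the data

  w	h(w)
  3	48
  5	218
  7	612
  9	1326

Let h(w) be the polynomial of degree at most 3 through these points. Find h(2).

Evaluate each Lagrange basis at w = 2:
L_0(2) = (-3)·(-5)·(-7)/[(-2)·(-4)·(-6)] = 35/16
L_1(2) = (-1)·(-5)·(-7)/[(2)·(-2)·(-4)] = -35/16
L_2(2) = (-1)·(-3)·(-7)/[(4)·(2)·(-2)] = 21/16
L_3(2) = (-1)·(-3)·(-5)/[(6)·(4)·(2)] = -5/16
Sum: 48·(35/16) + 218·(-35/16) + 612·(21/16) + 1326·(-5/16) = 17

17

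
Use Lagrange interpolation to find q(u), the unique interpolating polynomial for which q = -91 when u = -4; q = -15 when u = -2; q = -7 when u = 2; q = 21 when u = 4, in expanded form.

L_0(u) = (u + 2)(u - 2)(u - 4) / [-96] = -(1/96)u^3 + (1/24)u^2 + (1/24)u - 1/6
L_1(u) = (u + 4)(u - 2)(u - 4) / [48] = (1/48)u^3 - (1/24)u^2 - (1/3)u + 2/3
L_2(u) = (u + 4)(u + 2)(u - 4) / [-48] = -(1/48)u^3 - (1/24)u^2 + (1/3)u + 2/3
L_3(u) = (u + 4)(u + 2)(u - 2) / [96] = (1/96)u^3 + (1/24)u^2 - (1/24)u - 1/6
q(u) = (-91)·L_0 + (-15)·L_1 + (-7)·L_2 + 21·L_3
  (-91)·L_0(u) = (91/96)u^3 - (91/24)u^2 - (91/24)u + 91/6
  (-15)·L_1(u) = -(5/16)u^3 + (5/8)u^2 + 5u - 10
  (-7)·L_2(u) = (7/48)u^3 + (7/24)u^2 - (7/3)u - 14/3
  21·L_3(u) = (7/32)u^3 + (7/8)u^2 - (7/8)u - 7/2
Adding term by term: u^3 - 2u^2 - 2u - 3

q(u) = u^3 - 2u^2 - 2u - 3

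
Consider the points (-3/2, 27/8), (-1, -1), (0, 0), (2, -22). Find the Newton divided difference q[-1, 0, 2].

q[-1,0] = (0 - (-1)) / (0 - (-1)) = 1
q[0,2] = (-22 - 0) / (2 - 0) = -11
q[-1,0,2] = (-11 - 1) / (2 - (-1)) = -4

-4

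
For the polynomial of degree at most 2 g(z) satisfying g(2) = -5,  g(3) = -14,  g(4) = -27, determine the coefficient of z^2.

-2

The leading coefficient equals the top divided difference g[2,3,4].
g[2,3] = (-14 - (-5)) / (3 - 2) = -9
g[3,4] = (-27 - (-14)) / (4 - 3) = -13
g[2,3,4] = (-13 - (-9)) / (4 - 2) = -2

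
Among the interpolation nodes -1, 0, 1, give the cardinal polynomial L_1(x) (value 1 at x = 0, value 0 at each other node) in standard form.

L_1(x) = (x + 1)(x - 1) / [(1)·(-1)]
       = (x^2 - 1) / (-1)

L_1(x) = -x^2 + 1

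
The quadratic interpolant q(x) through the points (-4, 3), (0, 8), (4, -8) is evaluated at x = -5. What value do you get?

-49/32

Evaluate each Lagrange basis at x = -5:
L_0(-5) = (-5)·(-9)/[(-4)·(-8)] = 45/32
L_1(-5) = (-1)·(-9)/[(4)·(-4)] = -9/16
L_2(-5) = (-1)·(-5)/[(8)·(4)] = 5/32
Sum: 3·(45/32) + 8·(-9/16) + (-8)·(5/32) = -49/32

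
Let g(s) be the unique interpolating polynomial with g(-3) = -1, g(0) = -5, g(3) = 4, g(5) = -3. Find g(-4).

103/10

Evaluate each Lagrange basis at s = -4:
L_0(-4) = (-4)·(-7)·(-9)/[(-3)·(-6)·(-8)] = 7/4
L_1(-4) = (-1)·(-7)·(-9)/[(3)·(-3)·(-5)] = -7/5
L_2(-4) = (-1)·(-4)·(-9)/[(6)·(3)·(-2)] = 1
L_3(-4) = (-1)·(-4)·(-7)/[(8)·(5)·(2)] = -7/20
Sum: (-1)·(7/4) + (-5)·(-7/5) + 4·(1) + (-3)·(-7/20) = 103/10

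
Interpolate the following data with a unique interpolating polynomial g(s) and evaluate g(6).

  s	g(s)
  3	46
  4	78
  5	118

166

Using Newton's divided-difference form:
g[3,4] = (78 - 46) / (4 - 3) = 32
g[4,5] = (118 - 78) / (5 - 4) = 40
g[3,4,5] = (40 - 32) / (5 - 3) = 4
g(6) = 46 + 32·(3) + 4·(3)·(2) = 166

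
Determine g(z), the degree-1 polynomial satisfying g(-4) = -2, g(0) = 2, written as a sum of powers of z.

g(z) = z + 2

Build the Lagrange basis polynomials:
L_0(z) = z / [-4] = -(1/4)z
L_1(z) = (z + 4) / [4] = (1/4)z + 1
g(z) = (-2)·L_0 + 2·L_1
  (-2)·L_0(z) = (1/2)z
  2·L_1(z) = (1/2)z + 2
Adding term by term: z + 2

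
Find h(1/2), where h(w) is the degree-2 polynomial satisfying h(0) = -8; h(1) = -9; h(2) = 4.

-41/4

Using Newton's divided-difference form:
h[0,1] = (-9 - (-8)) / (1 - 0) = -1
h[1,2] = (4 - (-9)) / (2 - 1) = 13
h[0,1,2] = (13 - (-1)) / (2 - 0) = 7
h(1/2) = -8 + (-1)·(1/2) + 7·(1/2)·(-1/2) = -41/4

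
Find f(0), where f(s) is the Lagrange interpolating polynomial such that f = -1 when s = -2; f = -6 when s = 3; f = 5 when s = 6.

-13/2

L_0(0) = (-3)·(-6)/[(-5)·(-8)] = 9/20
L_1(0) = (2)·(-6)/[(5)·(-3)] = 4/5
L_2(0) = (2)·(-3)/[(8)·(3)] = -1/4
Sum: (-1)·(9/20) + (-6)·(4/5) + 5·(-1/4) = -13/2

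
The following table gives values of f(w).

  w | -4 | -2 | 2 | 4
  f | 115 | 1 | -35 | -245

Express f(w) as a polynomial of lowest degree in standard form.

Newton's divided differences:
f[-4,-2] = (1 - 115) / (-2 - (-4)) = -57
f[-2,2] = (-35 - 1) / (2 - (-2)) = -9
f[2,4] = (-245 - (-35)) / (4 - 2) = -105
f[-4,-2,2] = (-9 - (-57)) / (2 - (-4)) = 8
f[-2,2,4] = (-105 - (-9)) / (4 - (-2)) = -16
f[-4,-2,2,4] = (-16 - 8) / (4 - (-4)) = -3
f(w) = 115 + (-57)·(w + 4) + 8·(w + 4)(w + 2) + (-3)·(w + 4)(w + 2)(w - 2)
Expanding: f(w) = -3w^3 - 4w^2 + 3w - 1

f(w) = -3w^3 - 4w^2 + 3w - 1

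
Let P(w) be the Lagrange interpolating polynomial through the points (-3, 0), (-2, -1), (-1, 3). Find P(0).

12

L_0(0) = (2)·(1)/[(-1)·(-2)] = 1
L_1(0) = (3)·(1)/[(1)·(-1)] = -3
L_2(0) = (3)·(2)/[(2)·(1)] = 3
Sum: 0 + (-1)·(-3) + 3·(3) = 12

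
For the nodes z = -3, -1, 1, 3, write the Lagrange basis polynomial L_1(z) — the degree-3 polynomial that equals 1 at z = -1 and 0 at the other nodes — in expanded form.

L_1(z) = (1/16)z^3 - (1/16)z^2 - (9/16)z + 9/16

L_1(z) = (z + 3)(z - 1)(z - 3) / [(2)·(-2)·(-4)]
       = (z^3 - z^2 - 9z + 9) / (16)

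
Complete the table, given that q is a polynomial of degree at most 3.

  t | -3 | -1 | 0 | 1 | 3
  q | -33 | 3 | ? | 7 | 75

The 4 known values determine q uniquely (degree ≤ 3).
Evaluate each Lagrange basis at t = 0:
L_0(0) = (1)·(-1)·(-3)/[(-2)·(-4)·(-6)] = -1/16
L_1(0) = (3)·(-1)·(-3)/[(2)·(-2)·(-4)] = 9/16
L_2(0) = (3)·(1)·(-3)/[(4)·(2)·(-2)] = 9/16
L_3(0) = (3)·(1)·(-1)/[(6)·(4)·(2)] = -1/16
Sum: (-33)·(-1/16) + 3·(9/16) + 7·(9/16) + 75·(-1/16) = 3

3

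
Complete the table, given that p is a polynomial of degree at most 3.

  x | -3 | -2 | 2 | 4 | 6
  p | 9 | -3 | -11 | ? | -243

-75

The 4 known values determine p uniquely (degree ≤ 3).
Evaluate each Lagrange basis at x = 4:
L_0(4) = (6)·(2)·(-2)/[(-1)·(-5)·(-9)] = 8/15
L_1(4) = (7)·(2)·(-2)/[(1)·(-4)·(-8)] = -7/8
L_2(4) = (7)·(6)·(-2)/[(5)·(4)·(-4)] = 21/20
L_3(4) = (7)·(6)·(2)/[(9)·(8)·(4)] = 7/24
Sum: 9·(8/15) + (-3)·(-7/8) + (-11)·(21/20) + (-243)·(7/24) = -75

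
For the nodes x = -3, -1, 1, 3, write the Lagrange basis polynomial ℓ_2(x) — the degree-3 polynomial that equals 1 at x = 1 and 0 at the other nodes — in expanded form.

ℓ_2(x) = (x + 3)(x + 1)(x - 3) / [(4)·(2)·(-2)]
       = (x^3 + x^2 - 9x - 9) / (-16)

ℓ_2(x) = -(1/16)x^3 - (1/16)x^2 + (9/16)x + 9/16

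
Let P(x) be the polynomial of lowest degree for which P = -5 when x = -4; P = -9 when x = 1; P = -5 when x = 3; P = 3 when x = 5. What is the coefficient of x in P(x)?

23/90

L_0(x) = (x - 1)(x - 3)(x - 5) / [-315] = -(1/315)x^3 + (1/35)x^2 - (23/315)x + 1/21
L_1(x) = (x + 4)(x - 3)(x - 5) / [40] = (1/40)x^3 - (1/10)x^2 - (17/40)x + 3/2
L_2(x) = (x + 4)(x - 1)(x - 5) / [-28] = -(1/28)x^3 + (1/14)x^2 + (19/28)x - 5/7
L_3(x) = (x + 4)(x - 1)(x - 3) / [72] = (1/72)x^3 - (13/72)x + 1/6
P(x) = (-5)·L_0 + (-9)·L_1 + (-5)·L_2 + 3·L_3
Only the coefficient of x is needed; take it from each L_i and combine:
(-5)·(-23/315) + (-9)·(-17/40) + (-5)·(19/28) + 3·(-13/72) = 23/90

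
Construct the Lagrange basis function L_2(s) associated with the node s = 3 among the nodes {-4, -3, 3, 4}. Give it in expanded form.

L_2(s) = -(1/42)s^3 - (1/14)s^2 + (8/21)s + 8/7

L_2(s) = (s + 4)(s + 3)(s - 4) / [(7)·(6)·(-1)]
       = (s^3 + 3s^2 - 16s - 48) / (-42)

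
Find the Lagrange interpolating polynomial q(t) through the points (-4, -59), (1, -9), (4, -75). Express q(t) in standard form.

q(t) = -4t^2 - 2t - 3

L_0(t) = (t - 1)(t - 4) / [40] = (1/40)t^2 - (1/8)t + 1/10
L_1(t) = (t + 4)(t - 4) / [-15] = -(1/15)t^2 + 16/15
L_2(t) = (t + 4)(t - 1) / [24] = (1/24)t^2 + (1/8)t - 1/6
q(t) = (-59)·L_0 + (-9)·L_1 + (-75)·L_2
  (-59)·L_0(t) = -(59/40)t^2 + (59/8)t - 59/10
  (-9)·L_1(t) = (3/5)t^2 - 48/5
  (-75)·L_2(t) = -(25/8)t^2 - (75/8)t + 25/2
Adding term by term: -4t^2 - 2t - 3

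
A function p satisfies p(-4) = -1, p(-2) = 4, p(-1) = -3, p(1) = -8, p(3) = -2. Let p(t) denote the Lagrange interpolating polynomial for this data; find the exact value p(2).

-163/35

Evaluate each Lagrange basis at t = 2:
L_0(2) = (4)·(3)·(1)·(-1)/[(-2)·(-3)·(-5)·(-7)] = -2/35
L_1(2) = (6)·(3)·(1)·(-1)/[(2)·(-1)·(-3)·(-5)] = 3/5
L_2(2) = (6)·(4)·(1)·(-1)/[(3)·(1)·(-2)·(-4)] = -1
L_3(2) = (6)·(4)·(3)·(-1)/[(5)·(3)·(2)·(-2)] = 6/5
L_4(2) = (6)·(4)·(3)·(1)/[(7)·(5)·(4)·(2)] = 9/35
Sum: (-1)·(-2/35) + 4·(3/5) + (-3)·(-1) + (-8)·(6/5) + (-2)·(9/35) = -163/35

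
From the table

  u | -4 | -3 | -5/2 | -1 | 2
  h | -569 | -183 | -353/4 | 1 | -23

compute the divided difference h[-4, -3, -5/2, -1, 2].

h[-4,-3] = (-183 - (-569)) / (-3 - (-4)) = 386
h[-3,-5/2] = (-353/4 - (-183)) / (-5/2 - (-3)) = 379/2
h[-5/2,-1] = (1 - (-353/4)) / (-1 - (-5/2)) = 119/2
h[-1,2] = (-23 - 1) / (2 - (-1)) = -8
h[-4,-3,-5/2] = (379/2 - 386) / (-5/2 - (-4)) = -131
h[-3,-5/2,-1] = (119/2 - 379/2) / (-1 - (-3)) = -65
h[-5/2,-1,2] = (-8 - 119/2) / (2 - (-5/2)) = -15
h[-4,-3,-5/2,-1] = (-65 - (-131)) / (-1 - (-4)) = 22
h[-3,-5/2,-1,2] = (-15 - (-65)) / (2 - (-3)) = 10
h[-4,-3,-5/2,-1,2] = (10 - 22) / (2 - (-4)) = -2

-2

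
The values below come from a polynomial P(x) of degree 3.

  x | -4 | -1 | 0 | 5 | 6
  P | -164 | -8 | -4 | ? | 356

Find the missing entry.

196

The 4 known values determine P uniquely (degree ≤ 3).
L_0(5) = (6)·(5)·(-1)/[(-3)·(-4)·(-10)] = 1/4
L_1(5) = (9)·(5)·(-1)/[(3)·(-1)·(-7)] = -15/7
L_2(5) = (9)·(6)·(-1)/[(4)·(1)·(-6)] = 9/4
L_3(5) = (9)·(6)·(5)/[(10)·(7)·(6)] = 9/14
Sum: (-164)·(1/4) + (-8)·(-15/7) + (-4)·(9/4) + 356·(9/14) = 196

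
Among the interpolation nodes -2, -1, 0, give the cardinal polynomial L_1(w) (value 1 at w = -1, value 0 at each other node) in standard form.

L_1(w) = (w + 2)w / [(1)·(-1)]
       = (w^2 + 2w) / (-1)

L_1(w) = -w^2 - 2w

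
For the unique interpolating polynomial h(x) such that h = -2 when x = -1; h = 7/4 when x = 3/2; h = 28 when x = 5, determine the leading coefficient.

L_0(x) = (x - 3/2)(x - 5) / [15] = (1/15)x^2 - (13/30)x + 1/2
L_1(x) = (x + 1)(x - 5) / [-35/4] = -(4/35)x^2 + (16/35)x + 4/7
L_2(x) = (x + 1)(x - 3/2) / [21] = (1/21)x^2 - (1/42)x - 1/14
h(x) = (-2)·L_0 + (7/4)·L_1 + 28·L_2
Only the coefficient of x^2 is needed; take it from each L_i and combine:
(-2)·(1/15) + (7/4)·(-4/35) + 28·(1/21) = 1

1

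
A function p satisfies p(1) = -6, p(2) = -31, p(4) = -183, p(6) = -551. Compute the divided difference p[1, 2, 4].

-17

p[1,2] = (-31 - (-6)) / (2 - 1) = -25
p[2,4] = (-183 - (-31)) / (4 - 2) = -76
p[1,2,4] = (-76 - (-25)) / (4 - 1) = -17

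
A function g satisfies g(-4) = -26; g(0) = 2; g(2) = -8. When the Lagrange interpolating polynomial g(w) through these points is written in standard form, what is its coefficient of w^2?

L_0(w) = w(w - 2) / [24] = (1/24)w^2 - (1/12)w
L_1(w) = (w + 4)(w - 2) / [-8] = -(1/8)w^2 - (1/4)w + 1
L_2(w) = (w + 4)w / [12] = (1/12)w^2 + (1/3)w
g(w) = (-26)·L_0 + 2·L_1 + (-8)·L_2
Only the coefficient of w^2 is needed; take it from each L_i and combine:
(-26)·(1/24) + 2·(-1/8) + (-8)·(1/12) = -2

-2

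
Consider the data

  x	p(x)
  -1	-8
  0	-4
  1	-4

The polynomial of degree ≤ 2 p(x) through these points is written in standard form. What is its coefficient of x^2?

The leading coefficient equals the top divided difference p[-1,0,1].
p[-1,0] = (-4 - (-8)) / (0 - (-1)) = 4
p[0,1] = (-4 - (-4)) / (1 - 0) = 0
p[-1,0,1] = (0 - 4) / (1 - (-1)) = -2

-2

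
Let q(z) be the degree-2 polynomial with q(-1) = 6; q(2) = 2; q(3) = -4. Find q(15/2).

L_0(15/2) = (11/2)·(9/2)/[(-3)·(-4)] = 33/16
L_1(15/2) = (17/2)·(9/2)/[(3)·(-1)] = -51/4
L_2(15/2) = (17/2)·(11/2)/[(4)·(1)] = 187/16
Sum: 6·(33/16) + 2·(-51/4) + (-4)·(187/16) = -479/8

-479/8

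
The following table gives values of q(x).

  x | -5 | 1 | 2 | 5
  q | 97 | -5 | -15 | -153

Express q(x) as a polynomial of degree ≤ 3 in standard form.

Newton's divided differences:
q[-5,1] = (-5 - 97) / (1 - (-5)) = -17
q[1,2] = (-15 - (-5)) / (2 - 1) = -10
q[2,5] = (-153 - (-15)) / (5 - 2) = -46
q[-5,1,2] = (-10 - (-17)) / (2 - (-5)) = 1
q[1,2,5] = (-46 - (-10)) / (5 - 1) = -9
q[-5,1,2,5] = (-9 - 1) / (5 - (-5)) = -1
q(x) = 97 + (-17)·(x + 5) + 1·(x + 5)(x - 1) + (-1)·(x + 5)(x - 1)(x - 2)
Expanding: q(x) = -x^3 - x^2 - 3

q(x) = -x^3 - x^2 - 3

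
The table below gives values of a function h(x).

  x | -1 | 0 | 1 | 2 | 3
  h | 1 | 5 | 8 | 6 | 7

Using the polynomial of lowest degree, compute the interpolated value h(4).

Using Newton's divided-difference form:
h[-1,0] = (5 - 1) / (0 - (-1)) = 4
h[0,1] = (8 - 5) / (1 - 0) = 3
h[1,2] = (6 - 8) / (2 - 1) = -2
h[2,3] = (7 - 6) / (3 - 2) = 1
h[-1,0,1] = (3 - 4) / (1 - (-1)) = -1/2
h[0,1,2] = (-2 - 3) / (2 - 0) = -5/2
h[1,2,3] = (1 - (-2)) / (3 - 1) = 3/2
h[-1,0,1,2] = (-5/2 - (-1/2)) / (2 - (-1)) = -2/3
h[0,1,2,3] = (3/2 - (-5/2)) / (3 - 0) = 4/3
h[-1,0,1,2,3] = (4/3 - (-2/3)) / (3 - (-1)) = 1/2
h(4) = 1 + 4·(5) + (-1/2)·(5)·(4) + (-2/3)·(5)·(4)·(3) + (1/2)·(5)·(4)·(3)·(2) = 31

31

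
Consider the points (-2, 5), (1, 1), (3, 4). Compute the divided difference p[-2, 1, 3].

17/30

p[-2,1] = (1 - 5) / (1 - (-2)) = -4/3
p[1,3] = (4 - 1) / (3 - 1) = 3/2
p[-2,1,3] = (3/2 - (-4/3)) / (3 - (-2)) = 17/30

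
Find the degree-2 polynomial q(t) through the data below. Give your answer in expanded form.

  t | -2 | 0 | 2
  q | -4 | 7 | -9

q(t) = -(27/8)t^2 - (5/4)t + 7

Newton's divided differences:
q[-2,0] = (7 - (-4)) / (0 - (-2)) = 11/2
q[0,2] = (-9 - 7) / (2 - 0) = -8
q[-2,0,2] = (-8 - 11/2) / (2 - (-2)) = -27/8
q(t) = -4 + (11/2)·(t + 2) + (-27/8)·(t + 2)t
Expanding: q(t) = -(27/8)t^2 - (5/4)t + 7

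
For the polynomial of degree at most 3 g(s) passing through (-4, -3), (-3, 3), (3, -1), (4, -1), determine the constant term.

34/7

Build the Lagrange basis polynomials:
L_0(s) = (s + 3)(s - 3)(s - 4) / [-56] = -(1/56)s^3 + (1/14)s^2 + (9/56)s - 9/14
L_1(s) = (s + 4)(s - 3)(s - 4) / [42] = (1/42)s^3 - (1/14)s^2 - (8/21)s + 8/7
L_2(s) = (s + 4)(s + 3)(s - 4) / [-42] = -(1/42)s^3 - (1/14)s^2 + (8/21)s + 8/7
L_3(s) = (s + 4)(s + 3)(s - 3) / [56] = (1/56)s^3 + (1/14)s^2 - (9/56)s - 9/14
g(s) = (-3)·L_0 + 3·L_1 + (-1)·L_2 + (-1)·L_3
Only the constant term is needed; take it from each L_i and combine:
(-3)·(-9/14) + 3·(8/7) + (-1)·(8/7) + (-1)·(-9/14) = 34/7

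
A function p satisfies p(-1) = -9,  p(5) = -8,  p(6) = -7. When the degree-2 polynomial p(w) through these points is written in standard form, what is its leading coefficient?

5/42

The leading coefficient equals the top divided difference p[-1,5,6].
p[-1,5] = (-8 - (-9)) / (5 - (-1)) = 1/6
p[5,6] = (-7 - (-8)) / (6 - 5) = 1
p[-1,5,6] = (1 - 1/6) / (6 - (-1)) = 5/42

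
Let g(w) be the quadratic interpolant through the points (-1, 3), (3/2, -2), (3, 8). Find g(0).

-9/4

Evaluate each Lagrange basis at w = 0:
L_0(0) = (-3/2)·(-3)/[(-5/2)·(-4)] = 9/20
L_1(0) = (1)·(-3)/[(5/2)·(-3/2)] = 4/5
L_2(0) = (1)·(-3/2)/[(4)·(3/2)] = -1/4
Sum: 3·(9/20) + (-2)·(4/5) + 8·(-1/4) = -9/4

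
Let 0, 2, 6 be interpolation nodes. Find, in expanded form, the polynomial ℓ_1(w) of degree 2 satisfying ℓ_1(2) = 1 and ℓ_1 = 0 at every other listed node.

ℓ_1(w) = -(1/8)w^2 + (3/4)w

ℓ_1(w) = w(w - 6) / [(2)·(-4)]
       = (w^2 - 6w) / (-8)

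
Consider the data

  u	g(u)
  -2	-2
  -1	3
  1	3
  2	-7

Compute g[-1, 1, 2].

g[-1,1] = (3 - 3) / (1 - (-1)) = 0
g[1,2] = (-7 - 3) / (2 - 1) = -10
g[-1,1,2] = (-10 - 0) / (2 - (-1)) = -10/3

-10/3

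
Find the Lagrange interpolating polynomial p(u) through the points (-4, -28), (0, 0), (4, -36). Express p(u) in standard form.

p(u) = -2u^2 - u

Build the Lagrange basis polynomials:
L_0(u) = u(u - 4) / [32] = (1/32)u^2 - (1/8)u
L_1(u) = (u + 4)(u - 4) / [-16] = -(1/16)u^2 + 1
L_2(u) = (u + 4)u / [32] = (1/32)u^2 + (1/8)u
p(u) = (-28)·L_0 + 0·L_1 + (-36)·L_2
  (-28)·L_0(u) = -(7/8)u^2 + (7/2)u
  0·L_1(u) = 0
  (-36)·L_2(u) = -(9/8)u^2 - (9/2)u
Adding term by term: -2u^2 - u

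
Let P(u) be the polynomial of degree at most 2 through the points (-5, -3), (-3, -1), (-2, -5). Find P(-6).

-9

L_0(-6) = (-3)·(-4)/[(-2)·(-3)] = 2
L_1(-6) = (-1)·(-4)/[(2)·(-1)] = -2
L_2(-6) = (-1)·(-3)/[(3)·(1)] = 1
Sum: (-3)·(2) + (-1)·(-2) + (-5)·(1) = -9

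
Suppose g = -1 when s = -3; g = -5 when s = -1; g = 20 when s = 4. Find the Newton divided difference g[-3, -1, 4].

1

g[-3,-1] = (-5 - (-1)) / (-1 - (-3)) = -2
g[-1,4] = (20 - (-5)) / (4 - (-1)) = 5
g[-3,-1,4] = (5 - (-2)) / (4 - (-3)) = 1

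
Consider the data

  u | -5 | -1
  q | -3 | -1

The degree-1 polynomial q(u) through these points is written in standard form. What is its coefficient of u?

1/2

The leading coefficient equals the top divided difference q[-5,-1].
q[-5,-1] = (-1 - (-3)) / (-1 - (-5)) = 1/2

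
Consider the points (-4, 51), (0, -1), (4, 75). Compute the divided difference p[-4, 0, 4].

4

p[-4,0] = (-1 - 51) / (0 - (-4)) = -13
p[0,4] = (75 - (-1)) / (4 - 0) = 19
p[-4,0,4] = (19 - (-13)) / (4 - (-4)) = 4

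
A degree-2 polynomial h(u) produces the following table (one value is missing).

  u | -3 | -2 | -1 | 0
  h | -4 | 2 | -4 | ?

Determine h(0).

-22

The 3 known values determine h uniquely (degree ≤ 2).
L_0(0) = (2)·(1)/[(-1)·(-2)] = 1
L_1(0) = (3)·(1)/[(1)·(-1)] = -3
L_2(0) = (3)·(2)/[(2)·(1)] = 3
Sum: (-4)·(1) + 2·(-3) + (-4)·(3) = -22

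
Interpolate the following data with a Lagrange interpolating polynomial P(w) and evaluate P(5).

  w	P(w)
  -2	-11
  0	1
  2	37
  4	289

Evaluate each Lagrange basis at w = 5:
L_0(5) = (5)·(3)·(1)/[(-2)·(-4)·(-6)] = -5/16
L_1(5) = (7)·(3)·(1)/[(2)·(-2)·(-4)] = 21/16
L_2(5) = (7)·(5)·(1)/[(4)·(2)·(-2)] = -35/16
L_3(5) = (7)·(5)·(3)/[(6)·(4)·(2)] = 35/16
Sum: (-11)·(-5/16) + 1·(21/16) + 37·(-35/16) + 289·(35/16) = 556

556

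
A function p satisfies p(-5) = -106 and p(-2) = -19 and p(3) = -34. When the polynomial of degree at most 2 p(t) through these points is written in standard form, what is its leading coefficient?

Build the Lagrange basis polynomials:
L_0(t) = (t + 2)(t - 3) / [24] = (1/24)t^2 - (1/24)t - 1/4
L_1(t) = (t + 5)(t - 3) / [-15] = -(1/15)t^2 - (2/15)t + 1
L_2(t) = (t + 5)(t + 2) / [40] = (1/40)t^2 + (7/40)t + 1/4
p(t) = (-106)·L_0 + (-19)·L_1 + (-34)·L_2
Only the coefficient of t^2 is needed; take it from each L_i and combine:
(-106)·(1/24) + (-19)·(-1/15) + (-34)·(1/40) = -4

-4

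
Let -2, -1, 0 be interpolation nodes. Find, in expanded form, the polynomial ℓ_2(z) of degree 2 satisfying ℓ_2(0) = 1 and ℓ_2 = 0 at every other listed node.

ℓ_2(z) = (z + 2)(z + 1) / [(2)·(1)]
       = (z^2 + 3z + 2) / (2)

ℓ_2(z) = (1/2)z^2 + (3/2)z + 1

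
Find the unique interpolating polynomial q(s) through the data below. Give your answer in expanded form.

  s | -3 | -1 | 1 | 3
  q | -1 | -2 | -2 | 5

Newton's divided differences:
q[-3,-1] = (-2 - (-1)) / (-1 - (-3)) = -1/2
q[-1,1] = (-2 - (-2)) / (1 - (-1)) = 0
q[1,3] = (5 - (-2)) / (3 - 1) = 7/2
q[-3,-1,1] = (0 - (-1/2)) / (1 - (-3)) = 1/8
q[-1,1,3] = (7/2 - 0) / (3 - (-1)) = 7/8
q[-3,-1,1,3] = (7/8 - 1/8) / (3 - (-3)) = 1/8
q(s) = -1 + (-1/2)·(s + 3) + (1/8)·(s + 3)(s + 1) + (1/8)·(s + 3)(s + 1)(s - 1)
Expanding: q(s) = (1/8)s^3 + (1/2)s^2 - (1/8)s - 5/2

q(s) = (1/8)s^3 + (1/2)s^2 - (1/8)s - 5/2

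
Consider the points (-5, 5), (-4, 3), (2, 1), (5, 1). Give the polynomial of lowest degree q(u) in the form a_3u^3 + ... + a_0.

L_0(u) = (u + 4)(u - 2)(u - 5) / [-70] = -(1/70)u^3 + (3/70)u^2 + (9/35)u - 4/7
L_1(u) = (u + 5)(u - 2)(u - 5) / [54] = (1/54)u^3 - (1/27)u^2 - (25/54)u + 25/27
L_2(u) = (u + 5)(u + 4)(u - 5) / [-126] = -(1/126)u^3 - (2/63)u^2 + (25/126)u + 50/63
L_3(u) = (u + 5)(u + 4)(u - 2) / [270] = (1/270)u^3 + (7/270)u^2 + (1/135)u - 4/27
q(u) = 5·L_0 + 3·L_1 + 1·L_2 + 1·L_3
  5·L_0(u) = -(1/14)u^3 + (3/14)u^2 + (9/7)u - 20/7
  3·L_1(u) = (1/18)u^3 - (1/9)u^2 - (25/18)u + 25/9
  1·L_2(u) = -(1/126)u^3 - (2/63)u^2 + (25/126)u + 50/63
  1·L_3(u) = (1/270)u^3 + (7/270)u^2 + (1/135)u - 4/27
Adding term by term: -(19/945)u^3 + (92/945)u^2 + (97/945)u + 107/189

q(u) = -(19/945)u^3 + (92/945)u^2 + (97/945)u + 107/189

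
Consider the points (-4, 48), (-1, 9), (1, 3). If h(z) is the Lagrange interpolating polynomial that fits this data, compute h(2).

6

Evaluate each Lagrange basis at z = 2:
L_0(2) = (3)·(1)/[(-3)·(-5)] = 1/5
L_1(2) = (6)·(1)/[(3)·(-2)] = -1
L_2(2) = (6)·(3)/[(5)·(2)] = 9/5
Sum: 48·(1/5) + 9·(-1) + 3·(9/5) = 6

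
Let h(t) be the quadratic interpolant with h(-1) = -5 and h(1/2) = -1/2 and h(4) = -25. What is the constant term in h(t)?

-1

Build the Lagrange basis polynomials:
L_0(t) = (t - 1/2)(t - 4) / [15/2] = (2/15)t^2 - (3/5)t + 4/15
L_1(t) = (t + 1)(t - 4) / [-21/4] = -(4/21)t^2 + (4/7)t + 16/21
L_2(t) = (t + 1)(t - 1/2) / [35/2] = (2/35)t^2 + (1/35)t - 1/35
h(t) = (-5)·L_0 + (-1/2)·L_1 + (-25)·L_2
Only the constant term is needed; take it from each L_i and combine:
(-5)·(4/15) + (-1/2)·(16/21) + (-25)·(-1/35) = -1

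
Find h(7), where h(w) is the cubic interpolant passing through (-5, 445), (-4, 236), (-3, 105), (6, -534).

Evaluate each Lagrange basis at w = 7:
L_0(7) = (11)·(10)·(1)/[(-1)·(-2)·(-11)] = -5
L_1(7) = (12)·(10)·(1)/[(1)·(-1)·(-10)] = 12
L_2(7) = (12)·(11)·(1)/[(2)·(1)·(-9)] = -22/3
L_3(7) = (12)·(11)·(10)/[(11)·(10)·(9)] = 4/3
Sum: 445·(-5) + 236·(12) + 105·(-22/3) + (-534)·(4/3) = -875

-875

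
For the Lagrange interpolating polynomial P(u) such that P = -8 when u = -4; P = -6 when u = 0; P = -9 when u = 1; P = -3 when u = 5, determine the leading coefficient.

L_0(u) = u(u - 1)(u - 5) / [-180] = -(1/180)u^3 + (1/30)u^2 - (1/36)u
L_1(u) = (u + 4)(u - 1)(u - 5) / [20] = (1/20)u^3 - (1/10)u^2 - (19/20)u + 1
L_2(u) = (u + 4)u(u - 5) / [-20] = -(1/20)u^3 + (1/20)u^2 + u
L_3(u) = (u + 4)u(u - 1) / [180] = (1/180)u^3 + (1/60)u^2 - (1/45)u
P(u) = (-8)·L_0 + (-6)·L_1 + (-9)·L_2 + (-3)·L_3
Only the coefficient of u^3 is needed; take it from each L_i and combine:
(-8)·(-1/180) + (-6)·(1/20) + (-9)·(-1/20) + (-3)·(1/180) = 8/45

8/45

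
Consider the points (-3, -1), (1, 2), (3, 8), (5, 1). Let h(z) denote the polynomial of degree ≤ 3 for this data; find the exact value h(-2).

Evaluate each Lagrange basis at z = -2:
L_0(-2) = (-3)·(-5)·(-7)/[(-4)·(-6)·(-8)] = 35/64
L_1(-2) = (1)·(-5)·(-7)/[(4)·(-2)·(-4)] = 35/32
L_2(-2) = (1)·(-3)·(-7)/[(6)·(2)·(-2)] = -7/8
L_3(-2) = (1)·(-3)·(-5)/[(8)·(4)·(2)] = 15/64
Sum: (-1)·(35/64) + 2·(35/32) + 8·(-7/8) + 1·(15/64) = -41/8

-41/8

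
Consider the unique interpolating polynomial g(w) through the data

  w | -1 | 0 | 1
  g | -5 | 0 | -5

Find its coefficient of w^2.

-5

L_0(w) = w(w - 1) / [2] = (1/2)w^2 - (1/2)w
L_1(w) = (w + 1)(w - 1) / [-1] = -w^2 + 1
L_2(w) = (w + 1)w / [2] = (1/2)w^2 + (1/2)w
g(w) = (-5)·L_0 + 0·L_1 + (-5)·L_2
Only the coefficient of w^2 is needed; take it from each L_i and combine:
(-5)·(1/2) + 0·(-1) + (-5)·(1/2) = -5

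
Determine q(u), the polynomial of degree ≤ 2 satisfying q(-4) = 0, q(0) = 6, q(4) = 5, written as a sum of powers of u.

Newton's divided differences:
q[-4,0] = (6 - 0) / (0 - (-4)) = 3/2
q[0,4] = (5 - 6) / (4 - 0) = -1/4
q[-4,0,4] = (-1/4 - 3/2) / (4 - (-4)) = -7/32
q(u) = (3/2)·(u + 4) + (-7/32)·(u + 4)u
Expanding: q(u) = -(7/32)u^2 + (5/8)u + 6

q(u) = -(7/32)u^2 + (5/8)u + 6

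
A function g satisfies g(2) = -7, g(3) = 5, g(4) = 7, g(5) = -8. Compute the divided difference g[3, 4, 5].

-17/2

g[3,4] = (7 - 5) / (4 - 3) = 2
g[4,5] = (-8 - 7) / (5 - 4) = -15
g[3,4,5] = (-15 - 2) / (5 - 3) = -17/2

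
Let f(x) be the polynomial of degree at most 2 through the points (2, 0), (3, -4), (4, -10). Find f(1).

Evaluate each Lagrange basis at x = 1:
L_0(1) = (-2)·(-3)/[(-1)·(-2)] = 3
L_1(1) = (-1)·(-3)/[(1)·(-1)] = -3
L_2(1) = (-1)·(-2)/[(2)·(1)] = 1
Sum: 0 + (-4)·(-3) + (-10)·(1) = 2

2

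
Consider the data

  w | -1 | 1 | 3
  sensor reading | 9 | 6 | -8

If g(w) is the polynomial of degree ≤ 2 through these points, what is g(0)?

71/8

Evaluate each Lagrange basis at w = 0:
L_0(0) = (-1)·(-3)/[(-2)·(-4)] = 3/8
L_1(0) = (1)·(-3)/[(2)·(-2)] = 3/4
L_2(0) = (1)·(-1)/[(4)·(2)] = -1/8
Sum: 9·(3/8) + 6·(3/4) + (-8)·(-1/8) = 71/8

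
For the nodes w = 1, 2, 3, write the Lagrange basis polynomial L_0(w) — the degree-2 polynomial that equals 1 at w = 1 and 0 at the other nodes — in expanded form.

L_0(w) = (1/2)w^2 - (5/2)w + 3

L_0(w) = (w - 2)(w - 3) / [(-1)·(-2)]
       = (w^2 - 5w + 6) / (2)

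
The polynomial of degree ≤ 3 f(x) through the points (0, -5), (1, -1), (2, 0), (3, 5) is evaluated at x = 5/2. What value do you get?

25/16

Evaluate each Lagrange basis at x = 5/2:
L_0(5/2) = (3/2)·(1/2)·(-1/2)/[(-1)·(-2)·(-3)] = 1/16
L_1(5/2) = (5/2)·(1/2)·(-1/2)/[(1)·(-1)·(-2)] = -5/16
L_2(5/2) = (5/2)·(3/2)·(-1/2)/[(2)·(1)·(-1)] = 15/16
L_3(5/2) = (5/2)·(3/2)·(1/2)/[(3)·(2)·(1)] = 5/16
Sum: (-5)·(1/16) + (-1)·(-5/16) + 0 + 5·(5/16) = 25/16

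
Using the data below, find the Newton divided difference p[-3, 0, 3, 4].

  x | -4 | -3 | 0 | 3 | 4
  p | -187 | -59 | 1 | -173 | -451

p[-3,0] = (1 - (-59)) / (0 - (-3)) = 20
p[0,3] = (-173 - 1) / (3 - 0) = -58
p[3,4] = (-451 - (-173)) / (4 - 3) = -278
p[-3,0,3] = (-58 - 20) / (3 - (-3)) = -13
p[0,3,4] = (-278 - (-58)) / (4 - 0) = -55
p[-3,0,3,4] = (-55 - (-13)) / (4 - (-3)) = -6

-6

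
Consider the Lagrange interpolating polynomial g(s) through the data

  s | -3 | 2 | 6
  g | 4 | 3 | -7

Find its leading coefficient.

L_0(s) = (s - 2)(s - 6) / [45] = (1/45)s^2 - (8/45)s + 4/15
L_1(s) = (s + 3)(s - 6) / [-20] = -(1/20)s^2 + (3/20)s + 9/10
L_2(s) = (s + 3)(s - 2) / [36] = (1/36)s^2 + (1/36)s - 1/6
g(s) = 4·L_0 + 3·L_1 + (-7)·L_2
Only the coefficient of s^2 is needed; take it from each L_i and combine:
4·(1/45) + 3·(-1/20) + (-7)·(1/36) = -23/90

-23/90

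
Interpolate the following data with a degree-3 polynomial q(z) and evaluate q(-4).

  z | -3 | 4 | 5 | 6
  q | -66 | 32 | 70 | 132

-128

L_0(-4) = (-8)·(-9)·(-10)/[(-7)·(-8)·(-9)] = 10/7
L_1(-4) = (-1)·(-9)·(-10)/[(7)·(-1)·(-2)] = -45/7
L_2(-4) = (-1)·(-8)·(-10)/[(8)·(1)·(-1)] = 10
L_3(-4) = (-1)·(-8)·(-9)/[(9)·(2)·(1)] = -4
Sum: (-66)·(10/7) + 32·(-45/7) + 70·(10) + 132·(-4) = -128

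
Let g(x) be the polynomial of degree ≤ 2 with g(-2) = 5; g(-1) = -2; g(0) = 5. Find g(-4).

61

Using Newton's divided-difference form:
g[-2,-1] = (-2 - 5) / (-1 - (-2)) = -7
g[-1,0] = (5 - (-2)) / (0 - (-1)) = 7
g[-2,-1,0] = (7 - (-7)) / (0 - (-2)) = 7
g(-4) = 5 + (-7)·(-2) + 7·(-2)·(-3) = 61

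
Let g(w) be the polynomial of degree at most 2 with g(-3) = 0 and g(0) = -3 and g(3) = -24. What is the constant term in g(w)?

-3

Build the Lagrange basis polynomials:
L_0(w) = w(w - 3) / [18] = (1/18)w^2 - (1/6)w
L_1(w) = (w + 3)(w - 3) / [-9] = -(1/9)w^2 + 1
L_2(w) = (w + 3)w / [18] = (1/18)w^2 + (1/6)w
g(w) = 0·L_0 + (-3)·L_1 + (-24)·L_2
Only the constant term is needed; take it from each L_i and combine:
0·(0) + (-3)·(1) + (-24)·(0) = -3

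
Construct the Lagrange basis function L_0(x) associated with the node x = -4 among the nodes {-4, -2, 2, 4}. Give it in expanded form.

L_0(x) = -(1/96)x^3 + (1/24)x^2 + (1/24)x - 1/6

L_0(x) = (x + 2)(x - 2)(x - 4) / [(-2)·(-6)·(-8)]
       = (x^3 - 4x^2 - 4x + 16) / (-96)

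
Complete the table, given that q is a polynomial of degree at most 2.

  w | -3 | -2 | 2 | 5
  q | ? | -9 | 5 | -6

-370/21

The 3 known values determine q uniquely (degree ≤ 2).
L_0(-3) = (-5)·(-8)/[(-4)·(-7)] = 10/7
L_1(-3) = (-1)·(-8)/[(4)·(-3)] = -2/3
L_2(-3) = (-1)·(-5)/[(7)·(3)] = 5/21
Sum: (-9)·(10/7) + 5·(-2/3) + (-6)·(5/21) = -370/21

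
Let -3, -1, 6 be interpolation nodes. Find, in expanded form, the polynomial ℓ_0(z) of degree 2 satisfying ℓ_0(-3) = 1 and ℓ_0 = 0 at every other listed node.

ℓ_0(z) = (1/18)z^2 - (5/18)z - 1/3

ℓ_0(z) = (z + 1)(z - 6) / [(-2)·(-9)]
       = (z^2 - 5z - 6) / (18)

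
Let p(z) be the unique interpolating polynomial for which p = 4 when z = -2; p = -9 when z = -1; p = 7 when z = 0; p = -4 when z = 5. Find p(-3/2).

-989/140

Using Newton's divided-difference form:
p[-2,-1] = (-9 - 4) / (-1 - (-2)) = -13
p[-1,0] = (7 - (-9)) / (0 - (-1)) = 16
p[0,5] = (-4 - 7) / (5 - 0) = -11/5
p[-2,-1,0] = (16 - (-13)) / (0 - (-2)) = 29/2
p[-1,0,5] = (-11/5 - 16) / (5 - (-1)) = -91/30
p[-2,-1,0,5] = (-91/30 - 29/2) / (5 - (-2)) = -263/105
p(-3/2) = 4 + (-13)·(1/2) + (29/2)·(1/2)·(-1/2) + (-263/105)·(1/2)·(-1/2)·(-3/2) = -989/140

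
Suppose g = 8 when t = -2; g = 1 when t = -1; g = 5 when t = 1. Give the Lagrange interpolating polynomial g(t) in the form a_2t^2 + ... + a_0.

Build the Lagrange basis polynomials:
L_0(t) = (t + 1)(t - 1) / [3] = (1/3)t^2 - 1/3
L_1(t) = (t + 2)(t - 1) / [-2] = -(1/2)t^2 - (1/2)t + 1
L_2(t) = (t + 2)(t + 1) / [6] = (1/6)t^2 + (1/2)t + 1/3
g(t) = 8·L_0 + 1·L_1 + 5·L_2
  8·L_0(t) = (8/3)t^2 - 8/3
  1·L_1(t) = -(1/2)t^2 - (1/2)t + 1
  5·L_2(t) = (5/6)t^2 + (5/2)t + 5/3
Adding term by term: 3t^2 + 2t

g(t) = 3t^2 + 2t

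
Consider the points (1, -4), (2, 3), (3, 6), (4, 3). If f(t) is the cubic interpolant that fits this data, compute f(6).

L_0(6) = (4)·(3)·(2)/[(-1)·(-2)·(-3)] = -4
L_1(6) = (5)·(3)·(2)/[(1)·(-1)·(-2)] = 15
L_2(6) = (5)·(4)·(2)/[(2)·(1)·(-1)] = -20
L_3(6) = (5)·(4)·(3)/[(3)·(2)·(1)] = 10
Sum: (-4)·(-4) + 3·(15) + 6·(-20) + 3·(10) = -29

-29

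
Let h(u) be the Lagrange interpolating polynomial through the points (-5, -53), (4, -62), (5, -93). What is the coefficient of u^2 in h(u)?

The leading coefficient equals the top divided difference h[-5,4,5].
h[-5,4] = (-62 - (-53)) / (4 - (-5)) = -1
h[4,5] = (-93 - (-62)) / (5 - 4) = -31
h[-5,4,5] = (-31 - (-1)) / (5 - (-5)) = -3

-3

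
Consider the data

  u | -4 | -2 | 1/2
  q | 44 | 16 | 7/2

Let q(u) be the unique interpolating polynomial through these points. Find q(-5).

64

Evaluate each Lagrange basis at u = -5:
L_0(-5) = (-3)·(-11/2)/[(-2)·(-9/2)] = 11/6
L_1(-5) = (-1)·(-11/2)/[(2)·(-5/2)] = -11/10
L_2(-5) = (-1)·(-3)/[(9/2)·(5/2)] = 4/15
Sum: 44·(11/6) + 16·(-11/10) + 7/2·(4/15) = 64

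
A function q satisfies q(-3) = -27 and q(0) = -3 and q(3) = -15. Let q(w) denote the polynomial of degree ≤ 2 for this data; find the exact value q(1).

-3

L_0(1) = (1)·(-2)/[(-3)·(-6)] = -1/9
L_1(1) = (4)·(-2)/[(3)·(-3)] = 8/9
L_2(1) = (4)·(1)/[(6)·(3)] = 2/9
Sum: (-27)·(-1/9) + (-3)·(8/9) + (-15)·(2/9) = -3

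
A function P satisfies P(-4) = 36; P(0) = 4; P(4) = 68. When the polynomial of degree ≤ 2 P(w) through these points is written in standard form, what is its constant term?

L_0(w) = w(w - 4) / [32] = (1/32)w^2 - (1/8)w
L_1(w) = (w + 4)(w - 4) / [-16] = -(1/16)w^2 + 1
L_2(w) = (w + 4)w / [32] = (1/32)w^2 + (1/8)w
P(w) = 36·L_0 + 4·L_1 + 68·L_2
Only the constant term is needed; take it from each L_i and combine:
36·(0) + 4·(1) + 68·(0) = 4

4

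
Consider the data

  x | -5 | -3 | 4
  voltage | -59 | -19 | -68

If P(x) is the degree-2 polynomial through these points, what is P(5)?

L_0(5) = (8)·(1)/[(-2)·(-9)] = 4/9
L_1(5) = (10)·(1)/[(2)·(-7)] = -5/7
L_2(5) = (10)·(8)/[(9)·(7)] = 80/63
Sum: (-59)·(4/9) + (-19)·(-5/7) + (-68)·(80/63) = -99

-99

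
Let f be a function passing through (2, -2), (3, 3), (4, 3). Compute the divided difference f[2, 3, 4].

f[2,3] = (3 - (-2)) / (3 - 2) = 5
f[3,4] = (3 - 3) / (4 - 3) = 0
f[2,3,4] = (0 - 5) / (4 - 2) = -5/2

-5/2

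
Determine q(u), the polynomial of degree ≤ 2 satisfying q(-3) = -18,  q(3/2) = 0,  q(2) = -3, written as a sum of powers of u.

q(u) = -2u^2 + u + 3

Build the Lagrange basis polynomials:
L_0(u) = (u - 3/2)(u - 2) / [45/2] = (2/45)u^2 - (7/45)u + 2/15
L_1(u) = (u + 3)(u - 2) / [-9/4] = -(4/9)u^2 - (4/9)u + 8/3
L_2(u) = (u + 3)(u - 3/2) / [5/2] = (2/5)u^2 + (3/5)u - 9/5
q(u) = (-18)·L_0 + 0·L_1 + (-3)·L_2
  (-18)·L_0(u) = -(4/5)u^2 + (14/5)u - 12/5
  0·L_1(u) = 0
  (-3)·L_2(u) = -(6/5)u^2 - (9/5)u + 27/5
Adding term by term: -2u^2 + u + 3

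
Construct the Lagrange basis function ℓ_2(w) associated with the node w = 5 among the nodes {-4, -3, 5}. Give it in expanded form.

ℓ_2(w) = (w + 4)(w + 3) / [(9)·(8)]
       = (w^2 + 7w + 12) / (72)

ℓ_2(w) = (1/72)w^2 + (7/72)w + 1/6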